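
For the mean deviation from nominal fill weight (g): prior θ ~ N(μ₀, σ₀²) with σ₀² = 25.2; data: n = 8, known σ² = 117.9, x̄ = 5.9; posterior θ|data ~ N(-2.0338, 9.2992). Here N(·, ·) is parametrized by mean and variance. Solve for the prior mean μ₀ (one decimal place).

μ₀ = -15.6

The posterior mean is a precision-weighted average: μ_n = (τ₀μ₀ + τ_data·x̄)/(τ₀+τ_data), with τ₀=1/σ₀² and τ_data=n/σ².
Here τ₀ = 1/25.2 = 0.039683 and τ_data = 8/117.9 = 0.067854, so τ_n = 0.107537.
Rearranging for μ₀: μ₀ = (μ_n·τ_n − τ_data·x̄)/τ₀ = (-2.0338·0.107537 − 0.067854·5.9) / 0.039683 = -0.619047/0.039683 ≈ -15.6.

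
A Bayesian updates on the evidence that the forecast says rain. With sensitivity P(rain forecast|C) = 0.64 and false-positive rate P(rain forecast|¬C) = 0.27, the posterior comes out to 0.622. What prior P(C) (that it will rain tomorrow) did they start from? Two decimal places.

In odds form, posterior odds = prior odds × likelihood ratio, so prior odds = posterior odds ÷ LR.
Posterior odds = 0.622/(1−0.622) = 1.6455. LR = 0.64/0.27 = 2.3704.
Prior odds = 1.6455/2.3704 = 0.6942, so P(C) = 0.6942/(1+0.6942) ≈ 0.41.

P(C) = 0.41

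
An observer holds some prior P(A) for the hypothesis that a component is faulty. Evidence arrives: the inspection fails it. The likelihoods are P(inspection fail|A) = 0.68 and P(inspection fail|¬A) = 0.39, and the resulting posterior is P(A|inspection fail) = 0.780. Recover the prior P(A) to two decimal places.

In odds form, posterior odds = prior odds × likelihood ratio, so prior odds = posterior odds ÷ LR.
Posterior odds = 0.780/(1−0.780) = 3.5455. LR = 0.68/0.39 = 1.7436.
Prior odds = 3.5455/1.7436 = 2.0334, so P(A) = 2.0334/(1+2.0334) ≈ 0.67.

P(A) = 0.67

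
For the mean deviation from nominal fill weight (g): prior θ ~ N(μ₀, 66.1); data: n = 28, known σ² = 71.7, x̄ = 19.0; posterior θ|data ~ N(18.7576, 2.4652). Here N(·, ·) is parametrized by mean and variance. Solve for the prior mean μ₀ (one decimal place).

With known observation variance, the Normal–Normal posterior has precision τ_n = τ₀ + n/σ² and mean μ_n = (τ₀μ₀ + (n/σ²)x̄)/τ_n.
Here τ₀ = 1/66.1 = 0.015129 and τ_data = 28/71.7 = 0.390516, so τ_n = 0.405645.
Rearranging for μ₀: μ₀ = (μ_n·τ_n − τ_data·x̄)/τ₀ = (18.7576·0.405645 − 0.390516·19.0) / 0.015129 = 0.189123/0.015129 ≈ 12.5.

μ₀ = 12.5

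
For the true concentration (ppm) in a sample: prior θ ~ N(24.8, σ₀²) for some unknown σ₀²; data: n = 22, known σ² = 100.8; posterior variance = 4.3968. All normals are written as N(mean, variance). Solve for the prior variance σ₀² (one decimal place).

Posterior precision equals prior precision plus data precision: 1/σ_n² = 1/σ₀² + n/σ².
So 1/σ₀² = 1/4.3968 − 22/100.8 = 0.227438 − 0.218254 = 0.009184.
Hence σ₀² = 1/0.009184 ≈ 108.9.

σ₀² = 108.9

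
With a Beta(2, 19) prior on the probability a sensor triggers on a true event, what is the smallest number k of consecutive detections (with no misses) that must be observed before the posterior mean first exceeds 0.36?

After k detections and 0 misses the posterior is Beta(2+k, 19), with mean (2+k)/(2+19+k).
Set (2+k)/(21+k) > 0.36 and solve: k > (0.36·21 − 2)/(1 − 0.36) = 8.688.
The smallest integer exceeding 8.688 is 9, and checking k=9: (11)/(30) = 0.3667 > 0.36.

k = 9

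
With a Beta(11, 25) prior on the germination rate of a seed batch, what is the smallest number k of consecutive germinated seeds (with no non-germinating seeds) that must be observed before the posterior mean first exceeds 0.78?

k = 78

After k germinated seeds and 0 non-germinating seeds the posterior is Beta(11+k, 25), with mean (11+k)/(11+25+k).
Set (11+k)/(36+k) > 0.78 and solve: k > (0.78·36 − 11)/(1 − 0.78) = 77.636.
The smallest integer exceeding 77.636 is 78, and checking k=78: (89)/(114) = 0.7807 > 0.78.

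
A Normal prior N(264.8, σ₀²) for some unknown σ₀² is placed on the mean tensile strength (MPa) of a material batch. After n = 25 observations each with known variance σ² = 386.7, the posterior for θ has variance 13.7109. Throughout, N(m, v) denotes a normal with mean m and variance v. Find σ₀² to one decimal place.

Posterior precision equals prior precision plus data precision: 1/σ_n² = 1/σ₀² + n/σ².
So 1/σ₀² = 1/13.7109 − 25/386.7 = 0.072935 − 0.064650 = 0.008285.
Hence σ₀² = 1/0.008285 ≈ 120.7.

σ₀² = 120.7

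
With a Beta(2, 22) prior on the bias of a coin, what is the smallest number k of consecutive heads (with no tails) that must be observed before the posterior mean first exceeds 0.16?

After k heads and 0 tails the posterior is Beta(2+k, 22), with mean (2+k)/(2+22+k).
Set (2+k)/(24+k) > 0.16 and solve: k > (0.16·24 − 2)/(1 − 0.16) = 2.190.
The smallest integer exceeding 2.190 is 3.

k = 3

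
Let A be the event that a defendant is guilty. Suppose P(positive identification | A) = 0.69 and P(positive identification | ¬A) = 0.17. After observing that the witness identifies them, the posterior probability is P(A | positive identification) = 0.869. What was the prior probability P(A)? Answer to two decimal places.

Bayes' rule in odds form gives O(A|E) = O(A)·[P(E|A)/P(E|¬A)], hence O(A) = O(A|E)/LR.
Posterior odds = 0.869/(1−0.869) = 6.6336. LR = 0.69/0.17 = 4.0588.
Prior odds = 6.6336/4.0588 = 1.6344, so P(A) = 1.6344/(1+1.6344) ≈ 0.62.

P(A) = 0.62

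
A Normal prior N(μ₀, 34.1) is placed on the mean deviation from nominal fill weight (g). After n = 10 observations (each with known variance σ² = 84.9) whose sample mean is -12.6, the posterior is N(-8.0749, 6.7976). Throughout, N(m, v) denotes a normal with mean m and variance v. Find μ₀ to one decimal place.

With known observation variance, the Normal–Normal posterior has precision τ_n = τ₀ + n/σ² and mean μ_n = (τ₀μ₀ + (n/σ²)x̄)/τ_n.
Here τ₀ = 1/34.1 = 0.029326 and τ_data = 10/84.9 = 0.117786, so τ_n = 0.147112.
Rearranging for μ₀: μ₀ = (μ_n·τ_n − τ_data·x̄)/τ₀ = (-8.0749·0.147112 − 0.117786·-12.6) / 0.029326 = 0.296189/0.029326 ≈ 10.1.

μ₀ = 10.1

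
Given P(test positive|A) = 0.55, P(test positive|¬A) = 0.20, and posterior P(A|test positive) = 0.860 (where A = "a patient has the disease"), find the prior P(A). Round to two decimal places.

Bayes' rule in odds form gives O(A|E) = O(A)·[P(E|A)/P(E|¬A)], hence O(A) = O(A|E)/LR.
Posterior odds = 0.860/(1−0.860) = 6.1429. LR = 0.55/0.20 = 2.7500.
Prior odds = 6.1429/2.7500 = 2.2338, so P(A) = 2.2338/(1+2.2338) ≈ 0.69.

P(A) = 0.69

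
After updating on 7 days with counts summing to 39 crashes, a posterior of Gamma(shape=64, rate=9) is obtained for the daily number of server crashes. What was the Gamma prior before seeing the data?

Gamma(shape=25, rate=2)

A Gamma(α, β) prior (rate parametrization) on a Poisson rate with n observations summing to S gives posterior Gamma(α+S, β+n).
So α = 64 − 39 = 25 and β = 9 − 7 = 2.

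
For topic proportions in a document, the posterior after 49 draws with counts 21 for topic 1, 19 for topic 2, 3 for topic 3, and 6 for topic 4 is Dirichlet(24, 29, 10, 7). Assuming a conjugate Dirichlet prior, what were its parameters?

For a Dirichlet(α) prior with multinomial counts c, the posterior is Dirichlet(α + c) componentwise.
Subtract each count from the matching posterior parameter: 24−21=3, 29−19=10, 10−3=7, 7−6=1.

Dirichlet(3, 10, 7, 1)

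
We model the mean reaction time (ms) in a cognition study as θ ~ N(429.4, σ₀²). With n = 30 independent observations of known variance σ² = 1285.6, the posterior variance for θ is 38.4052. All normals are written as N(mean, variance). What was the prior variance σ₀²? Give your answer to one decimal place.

For the Normal–Normal model with known σ², precisions add: τ_n = τ₀ + n/σ².
So 1/σ₀² = 1/38.4052 − 30/1285.6 = 0.026038 − 0.023335 = 0.002703.
Hence σ₀² = 1/0.002703 ≈ 370.0.

σ₀² = 370.0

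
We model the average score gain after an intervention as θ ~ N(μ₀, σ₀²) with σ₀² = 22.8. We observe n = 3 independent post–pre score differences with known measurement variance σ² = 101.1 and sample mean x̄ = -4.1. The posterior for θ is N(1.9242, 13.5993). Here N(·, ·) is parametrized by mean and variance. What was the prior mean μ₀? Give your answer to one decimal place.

μ₀ = 6.0

The posterior mean is a precision-weighted average: μ_n = (τ₀μ₀ + τ_data·x̄)/(τ₀+τ_data), with τ₀=1/σ₀² and τ_data=n/σ².
Here τ₀ = 1/22.8 = 0.043860 and τ_data = 3/101.1 = 0.029674, so τ_n = 0.073534.
Rearranging for μ₀: μ₀ = (μ_n·τ_n − τ_data·x̄)/τ₀ = (1.9242·0.073534 − 0.029674·-4.1) / 0.043860 = 0.263158/0.043860 ≈ 6.0.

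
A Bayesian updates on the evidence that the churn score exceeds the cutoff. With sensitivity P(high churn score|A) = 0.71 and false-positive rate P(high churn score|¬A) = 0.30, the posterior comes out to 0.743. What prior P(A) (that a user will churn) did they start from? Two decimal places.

Bayes' rule in odds form gives O(A|E) = O(A)·[P(E|A)/P(E|¬A)], hence O(A) = O(A|E)/LR.
Posterior odds = 0.743/(1−0.743) = 2.8911. LR = 0.71/0.30 = 2.3667.
Prior odds = 2.8911/2.3667 = 1.2216, so P(A) = 1.2216/(1+1.2216) ≈ 0.55.

P(A) = 0.55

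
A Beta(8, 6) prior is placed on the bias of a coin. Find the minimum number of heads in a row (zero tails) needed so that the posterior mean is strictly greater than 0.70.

After k heads and 0 tails the posterior is Beta(8+k, 6), with mean (8+k)/(8+6+k).
Set (8+k)/(14+k) > 0.70 and solve: k > (0.70·14 − 8)/(1 − 0.70) = 6.000.
The smallest integer exceeding 6.000 is 7.

k = 7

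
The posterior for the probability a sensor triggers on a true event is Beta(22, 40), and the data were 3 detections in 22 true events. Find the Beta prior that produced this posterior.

Beta(19, 21)

Beta is conjugate to the binomial likelihood: posterior = Beta(a+s, b+f).
So a = 22 − 3 = 19 and b = 40 − 19 = 21.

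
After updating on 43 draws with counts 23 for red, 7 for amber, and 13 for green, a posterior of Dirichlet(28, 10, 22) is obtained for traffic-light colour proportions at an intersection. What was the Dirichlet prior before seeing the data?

For a Dirichlet(α) prior with multinomial counts c, the posterior is Dirichlet(α + c) componentwise.
Subtract each count from the matching posterior parameter: 28−23=5, 10−7=3, 22−13=9.

Dirichlet(5, 3, 9)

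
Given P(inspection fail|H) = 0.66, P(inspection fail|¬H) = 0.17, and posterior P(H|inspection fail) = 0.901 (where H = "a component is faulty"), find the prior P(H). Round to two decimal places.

Bayes' rule in odds form gives O(H|E) = O(H)·[P(E|H)/P(E|¬H)], hence O(H) = O(H|E)/LR.
Posterior odds = 0.901/(1−0.901) = 9.1010. LR = 0.66/0.17 = 3.8824.
Prior odds = 9.1010/3.8824 = 2.3442, so P(H) = 2.3442/(1+2.3442) ≈ 0.70.

P(H) = 0.70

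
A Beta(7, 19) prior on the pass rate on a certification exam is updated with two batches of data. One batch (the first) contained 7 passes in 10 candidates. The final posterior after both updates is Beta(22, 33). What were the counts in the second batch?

8 passes and 11 failures

Because Beta–binomial updating is additive in the counts, the combined data contributed (α_post−α_prior, β_post−β_prior) successes and failures.
Total across both batches: 22−7=15 passes, 33−19=14 failures.
Subtract the first batch: 15−7=8 passes and 14−3=11 failures.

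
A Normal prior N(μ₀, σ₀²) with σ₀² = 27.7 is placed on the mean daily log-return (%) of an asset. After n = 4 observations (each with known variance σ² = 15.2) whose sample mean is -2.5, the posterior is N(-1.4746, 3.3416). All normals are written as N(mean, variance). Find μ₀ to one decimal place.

μ₀ = 6.0

The posterior mean is a precision-weighted average: μ_n = (τ₀μ₀ + τ_data·x̄)/(τ₀+τ_data), with τ₀=1/σ₀² and τ_data=n/σ².
Here τ₀ = 1/27.7 = 0.036101 and τ_data = 4/15.2 = 0.263158, so τ_n = 0.299259.
Rearranging for μ₀: μ₀ = (μ_n·τ_n − τ_data·x̄)/τ₀ = (-1.4746·0.299259 − 0.263158·-2.5) / 0.036101 = 0.216608/0.036101 ≈ 6.0.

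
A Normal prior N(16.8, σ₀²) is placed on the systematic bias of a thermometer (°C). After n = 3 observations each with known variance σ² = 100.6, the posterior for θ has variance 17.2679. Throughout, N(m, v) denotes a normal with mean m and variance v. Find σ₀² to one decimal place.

For the Normal–Normal model with known σ², precisions add: τ_n = τ₀ + n/σ².
So 1/σ₀² = 1/17.2679 − 3/100.6 = 0.057911 − 0.029821 = 0.028090.
Hence σ₀² = 1/0.028090 ≈ 35.6.

σ₀² = 35.6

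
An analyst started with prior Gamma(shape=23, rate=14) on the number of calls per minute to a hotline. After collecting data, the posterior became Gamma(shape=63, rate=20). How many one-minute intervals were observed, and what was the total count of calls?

n = 6 one-minute intervals with total 40 calls

Gamma–Poisson conjugacy: posterior shape = α + Σxᵢ, posterior rate = β + n.
Matching: Σxᵢ = 63 − 23 = 40 and n = 20 − 14 = 6.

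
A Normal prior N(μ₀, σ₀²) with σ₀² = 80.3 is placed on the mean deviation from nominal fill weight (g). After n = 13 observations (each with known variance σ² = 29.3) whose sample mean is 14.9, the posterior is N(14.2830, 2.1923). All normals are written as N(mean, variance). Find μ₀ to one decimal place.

μ₀ = -7.7

The posterior mean is a precision-weighted average: μ_n = (τ₀μ₀ + τ_data·x̄)/(τ₀+τ_data), with τ₀=1/σ₀² and τ_data=n/σ².
Here τ₀ = 1/80.3 = 0.012453 and τ_data = 13/29.3 = 0.443686, so τ_n = 0.456139.
Rearranging for μ₀: μ₀ = (μ_n·τ_n − τ_data·x̄)/τ₀ = (14.2830·0.456139 − 0.443686·14.9) / 0.012453 = -0.095888/0.012453 ≈ -7.7.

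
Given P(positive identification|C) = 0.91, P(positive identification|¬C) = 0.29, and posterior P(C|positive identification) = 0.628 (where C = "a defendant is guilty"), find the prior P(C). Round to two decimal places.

Bayes' rule in odds form gives O(C|E) = O(C)·[P(E|C)/P(E|¬C)], hence O(C) = O(C|E)/LR.
Posterior odds = 0.628/(1−0.628) = 1.6882. LR = 0.91/0.29 = 3.1379.
Prior odds = 1.6882/3.1379 = 0.5380, so P(C) = 0.5380/(1+0.5380) ≈ 0.35.

P(C) = 0.35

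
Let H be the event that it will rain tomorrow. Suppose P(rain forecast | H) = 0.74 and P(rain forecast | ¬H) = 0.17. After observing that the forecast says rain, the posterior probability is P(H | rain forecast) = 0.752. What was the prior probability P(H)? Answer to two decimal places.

Bayes' rule in odds form gives O(H|E) = O(H)·[P(E|H)/P(E|¬H)], hence O(H) = O(H|E)/LR.
Posterior odds = 0.752/(1−0.752) = 3.0323. LR = 0.74/0.17 = 4.3529.
Prior odds = 3.0323/4.3529 = 0.6966, so P(H) = 0.6966/(1+0.6966) ≈ 0.41.

P(H) = 0.41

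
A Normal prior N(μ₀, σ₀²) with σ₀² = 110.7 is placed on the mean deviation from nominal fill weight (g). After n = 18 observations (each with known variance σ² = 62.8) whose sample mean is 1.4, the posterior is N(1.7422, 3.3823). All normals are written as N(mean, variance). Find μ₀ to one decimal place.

With known observation variance, the Normal–Normal posterior has precision τ_n = τ₀ + n/σ² and mean μ_n = (τ₀μ₀ + (n/σ²)x̄)/τ_n.
Here τ₀ = 1/110.7 = 0.009033 and τ_data = 18/62.8 = 0.286624, so τ_n = 0.295657.
Rearranging for μ₀: μ₀ = (μ_n·τ_n − τ_data·x̄)/τ₀ = (1.7422·0.295657 − 0.286624·1.4) / 0.009033 = 0.113820/0.009033 ≈ 12.6.

μ₀ = 12.6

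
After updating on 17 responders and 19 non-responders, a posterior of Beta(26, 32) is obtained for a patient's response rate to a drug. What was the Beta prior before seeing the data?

A Beta(α, β) prior with s successes and f failures in binomial data gives a Beta(α+s, β+f) posterior.
So α = 26 − 17 = 9 and β = 32 − 19 = 13.

Beta(9, 13)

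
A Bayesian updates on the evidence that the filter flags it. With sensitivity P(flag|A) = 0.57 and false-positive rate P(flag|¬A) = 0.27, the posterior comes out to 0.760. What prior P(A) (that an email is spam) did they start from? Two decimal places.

In odds form, posterior odds = prior odds × likelihood ratio, so prior odds = posterior odds ÷ LR.
Posterior odds = 0.760/(1−0.760) = 3.1667. LR = 0.57/0.27 = 2.1111.
Prior odds = 3.1667/2.1111 = 1.5000, so P(A) = 1.5000/(1+1.5000) ≈ 0.60.

P(A) = 0.60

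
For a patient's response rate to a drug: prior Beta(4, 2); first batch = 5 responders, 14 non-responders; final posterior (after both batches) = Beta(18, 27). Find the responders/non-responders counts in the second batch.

Sequential conjugate updates are equivalent to a single update on the pooled data, so total successes = posterior α − prior α and total failures = posterior β − prior β.
Total across both batches: 18−4=14 responders, 27−2=25 non-responders.
Subtract the first batch: 14−5=9 responders and 25−14=11 non-responders.

9 responders and 11 non-responders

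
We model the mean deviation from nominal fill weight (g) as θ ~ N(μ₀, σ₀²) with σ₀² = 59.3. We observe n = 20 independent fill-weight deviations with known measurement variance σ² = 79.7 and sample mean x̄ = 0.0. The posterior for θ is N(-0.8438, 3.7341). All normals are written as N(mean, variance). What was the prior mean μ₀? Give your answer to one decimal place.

The posterior mean is a precision-weighted average: μ_n = (τ₀μ₀ + τ_data·x̄)/(τ₀+τ_data), with τ₀=1/σ₀² and τ_data=n/σ².
Here τ₀ = 1/59.3 = 0.016863 and τ_data = 20/79.7 = 0.250941, so τ_n = 0.267804.
Rearranging for μ₀: μ₀ = (μ_n·τ_n − τ_data·x̄)/τ₀ = (-0.8438·0.267804 − 0.250941·0.0) / 0.016863 = -0.225973/0.016863 ≈ -13.4.

μ₀ = -13.4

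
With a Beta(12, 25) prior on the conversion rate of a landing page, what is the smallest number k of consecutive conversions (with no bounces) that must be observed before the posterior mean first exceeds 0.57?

After k conversions and 0 bounces the posterior is Beta(12+k, 25), with mean (12+k)/(12+25+k).
Set (12+k)/(37+k) > 0.57 and solve: k > (0.57·37 − 12)/(1 − 0.57) = 21.140.
The smallest integer exceeding 21.140 is 22.

k = 22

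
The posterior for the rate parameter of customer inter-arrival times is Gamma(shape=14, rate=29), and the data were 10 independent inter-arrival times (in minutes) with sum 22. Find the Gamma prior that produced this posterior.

For an exponential likelihood with a Gamma(α, β) prior on the rate, n observations with total T give posterior Gamma(α+n, β+T).
So α = 14 − 10 = 4 and β = 29 − 22 = 7.

Gamma(shape=4, rate=7)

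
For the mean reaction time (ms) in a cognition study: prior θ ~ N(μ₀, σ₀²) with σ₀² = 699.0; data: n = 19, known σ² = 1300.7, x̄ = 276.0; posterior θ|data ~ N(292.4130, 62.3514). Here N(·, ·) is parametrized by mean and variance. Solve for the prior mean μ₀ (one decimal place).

The posterior mean is a precision-weighted average: μ_n = (τ₀μ₀ + τ_data·x̄)/(τ₀+τ_data), with τ₀=1/σ₀² and τ_data=n/σ².
Here τ₀ = 1/699.0 = 0.001431 and τ_data = 19/1300.7 = 0.014608, so τ_n = 0.016039.
Rearranging for μ₀: μ₀ = (μ_n·τ_n − τ_data·x̄)/τ₀ = (292.4130·0.016039 − 0.014608·276.0) / 0.001431 = 0.658204/0.001431 ≈ 460.0.

μ₀ = 460.0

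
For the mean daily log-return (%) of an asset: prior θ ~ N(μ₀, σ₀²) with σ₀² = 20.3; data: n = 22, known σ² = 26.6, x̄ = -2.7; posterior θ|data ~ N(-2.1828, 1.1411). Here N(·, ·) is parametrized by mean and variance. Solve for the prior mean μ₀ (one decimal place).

The posterior mean is a precision-weighted average: μ_n = (τ₀μ₀ + τ_data·x̄)/(τ₀+τ_data), with τ₀=1/σ₀² and τ_data=n/σ².
Here τ₀ = 1/20.3 = 0.049261 and τ_data = 22/26.6 = 0.827068, so τ_n = 0.876329.
Rearranging for μ₀: μ₀ = (μ_n·τ_n − τ_data·x̄)/τ₀ = (-2.1828·0.876329 − 0.827068·-2.7) / 0.049261 = 0.320233/0.049261 ≈ 6.5.

μ₀ = 6.5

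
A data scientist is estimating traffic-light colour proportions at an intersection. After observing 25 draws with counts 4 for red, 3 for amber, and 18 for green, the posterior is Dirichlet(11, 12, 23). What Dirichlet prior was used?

Dirichlet(7, 9, 5)

For a Dirichlet(α) prior with multinomial counts c, the posterior is Dirichlet(α + c) componentwise.
Subtract each count from the matching posterior parameter: 11−4=7, 12−3=9, 23−18=5.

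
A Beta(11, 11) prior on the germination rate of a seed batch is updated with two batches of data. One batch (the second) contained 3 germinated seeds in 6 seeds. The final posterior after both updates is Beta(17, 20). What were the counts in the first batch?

3 germinated seeds and 6 non-germinating seeds

Because Beta–binomial updating is additive in the counts, the combined data contributed (α_post−α_prior, β_post−β_prior) successes and failures.
Total across both batches: 17−11=6 germinated seeds, 20−11=9 non-germinating seeds.
Subtract the second batch: 6−3=3 germinated seeds and 9−3=6 non-germinating seeds.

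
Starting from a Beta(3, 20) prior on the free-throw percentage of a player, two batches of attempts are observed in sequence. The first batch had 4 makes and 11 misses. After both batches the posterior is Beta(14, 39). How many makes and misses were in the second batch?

Sequential conjugate updates are equivalent to a single update on the pooled data, so total successes = posterior α − prior α and total failures = posterior β − prior β.
Total across both batches: 14−3=11 makes, 39−20=19 misses.
Subtract the first batch: 11−4=7 makes and 19−11=8 misses.

7 makes and 8 misses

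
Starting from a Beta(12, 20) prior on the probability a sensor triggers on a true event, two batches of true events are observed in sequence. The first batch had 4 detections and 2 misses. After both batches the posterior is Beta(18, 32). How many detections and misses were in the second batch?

Because Beta–binomial updating is additive in the counts, the combined data contributed (α_post−α_prior, β_post−β_prior) successes and failures.
Total across both batches: 18−12=6 detections, 32−20=12 misses.
Subtract the first batch: 6−4=2 detections and 12−2=10 misses.

2 detections and 10 misses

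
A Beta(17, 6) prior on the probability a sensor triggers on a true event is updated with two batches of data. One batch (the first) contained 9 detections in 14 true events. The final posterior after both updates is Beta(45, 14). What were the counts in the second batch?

19 detections and 3 misses

Sequential conjugate updates are equivalent to a single update on the pooled data, so total successes = posterior α − prior α and total failures = posterior β − prior β.
Total across both batches: 45−17=28 detections, 14−6=8 misses.
Subtract the first batch: 28−9=19 detections and 8−5=3 misses.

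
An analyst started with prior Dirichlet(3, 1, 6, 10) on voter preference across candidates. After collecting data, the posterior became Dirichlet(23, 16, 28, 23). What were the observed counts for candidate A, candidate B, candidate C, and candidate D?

For a Dirichlet(α) prior with multinomial counts c, the posterior is Dirichlet(α + c) componentwise.
Counts are posterior − prior componentwise: 23−3=20, 16−1=15, 28−6=22, 23−10=13.

counts (20, 15, 22, 13)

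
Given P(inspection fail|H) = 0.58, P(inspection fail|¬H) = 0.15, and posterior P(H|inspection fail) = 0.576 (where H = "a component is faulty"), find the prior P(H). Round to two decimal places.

In odds form, posterior odds = prior odds × likelihood ratio, so prior odds = posterior odds ÷ LR.
Posterior odds = 0.576/(1−0.576) = 1.3585. LR = 0.58/0.15 = 3.8667.
Prior odds = 1.3585/3.8667 = 0.3513, so P(H) = 0.3513/(1+0.3513) ≈ 0.26.

P(H) = 0.26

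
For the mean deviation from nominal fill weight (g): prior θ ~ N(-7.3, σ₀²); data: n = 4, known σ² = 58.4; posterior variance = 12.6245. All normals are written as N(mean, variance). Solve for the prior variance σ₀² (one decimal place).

σ₀² = 93.3

For the Normal–Normal model with known σ², precisions add: τ_n = τ₀ + n/σ².
So 1/σ₀² = 1/12.6245 − 4/58.4 = 0.079211 − 0.068493 = 0.010718.
Hence σ₀² = 1/0.010718 ≈ 93.3.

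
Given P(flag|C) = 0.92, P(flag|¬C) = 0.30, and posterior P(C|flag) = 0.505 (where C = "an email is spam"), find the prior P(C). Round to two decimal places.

In odds form, posterior odds = prior odds × likelihood ratio, so prior odds = posterior odds ÷ LR.
Posterior odds = 0.505/(1−0.505) = 1.0202. LR = 0.92/0.30 = 3.0667.
Prior odds = 1.0202/3.0667 = 0.3327, so P(C) = 0.3327/(1+0.3327) ≈ 0.25.

P(C) = 0.25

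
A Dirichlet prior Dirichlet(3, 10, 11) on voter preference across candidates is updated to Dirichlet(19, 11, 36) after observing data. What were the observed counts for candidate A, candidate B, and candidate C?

counts (16, 1, 25)

For a Dirichlet(α) prior with multinomial counts c, the posterior is Dirichlet(α + c) componentwise.
Counts are posterior − prior componentwise: 19−3=16, 11−10=1, 36−11=25.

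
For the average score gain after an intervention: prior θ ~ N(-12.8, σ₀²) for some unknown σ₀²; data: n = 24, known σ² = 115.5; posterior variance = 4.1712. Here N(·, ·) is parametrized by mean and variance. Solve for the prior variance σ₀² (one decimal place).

σ₀² = 31.3

For the Normal–Normal model with known σ², precisions add: τ_n = τ₀ + n/σ².
So 1/σ₀² = 1/4.1712 − 24/115.5 = 0.239739 − 0.207792 = 0.031947.
Hence σ₀² = 1/0.031947 ≈ 31.3.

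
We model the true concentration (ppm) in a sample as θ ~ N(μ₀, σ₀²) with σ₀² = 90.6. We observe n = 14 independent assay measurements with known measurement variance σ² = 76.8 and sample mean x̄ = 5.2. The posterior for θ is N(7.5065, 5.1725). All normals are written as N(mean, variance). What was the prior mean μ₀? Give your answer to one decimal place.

μ₀ = 45.6

The posterior mean is a precision-weighted average: μ_n = (τ₀μ₀ + τ_data·x̄)/(τ₀+τ_data), with τ₀=1/σ₀² and τ_data=n/σ².
Here τ₀ = 1/90.6 = 0.011038 and τ_data = 14/76.8 = 0.182292, so τ_n = 0.193330.
Rearranging for μ₀: μ₀ = (μ_n·τ_n − τ_data·x̄)/τ₀ = (7.5065·0.193330 − 0.182292·5.2) / 0.011038 = 0.503313/0.011038 ≈ 45.6.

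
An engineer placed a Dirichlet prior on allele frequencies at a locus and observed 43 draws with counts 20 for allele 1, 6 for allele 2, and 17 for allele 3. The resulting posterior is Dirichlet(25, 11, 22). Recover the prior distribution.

For a Dirichlet(α) prior with multinomial counts c, the posterior is Dirichlet(α + c) componentwise.
Subtract each count from the matching posterior parameter: 25−20=5, 11−6=5, 22−17=5.

Dirichlet(5, 5, 5)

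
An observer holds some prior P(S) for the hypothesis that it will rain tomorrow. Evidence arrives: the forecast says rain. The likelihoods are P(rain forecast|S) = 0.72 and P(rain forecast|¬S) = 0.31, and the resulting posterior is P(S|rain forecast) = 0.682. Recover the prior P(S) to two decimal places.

Bayes' rule in odds form gives O(S|E) = O(S)·[P(E|S)/P(E|¬S)], hence O(S) = O(S|E)/LR.
Posterior odds = 0.682/(1−0.682) = 2.1447. LR = 0.72/0.31 = 2.3226.
Prior odds = 2.1447/2.3226 = 0.9234, so P(S) = 0.9234/(1+0.9234) ≈ 0.48.

P(S) = 0.48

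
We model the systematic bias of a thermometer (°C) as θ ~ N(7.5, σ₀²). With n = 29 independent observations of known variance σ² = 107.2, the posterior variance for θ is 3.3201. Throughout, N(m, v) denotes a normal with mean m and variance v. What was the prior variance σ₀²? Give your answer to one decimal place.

σ₀² = 32.6

Posterior precision equals prior precision plus data precision: 1/σ_n² = 1/σ₀² + n/σ².
So 1/σ₀² = 1/3.3201 − 29/107.2 = 0.301196 − 0.270522 = 0.030674.
Hence σ₀² = 1/0.030674 ≈ 32.6.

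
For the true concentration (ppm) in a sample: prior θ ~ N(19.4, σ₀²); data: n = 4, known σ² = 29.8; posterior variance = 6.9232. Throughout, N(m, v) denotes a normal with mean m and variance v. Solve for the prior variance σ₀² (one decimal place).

σ₀² = 97.9

For the Normal–Normal model with known σ², precisions add: τ_n = τ₀ + n/σ².
So 1/σ₀² = 1/6.9232 − 4/29.8 = 0.144442 − 0.134228 = 0.010214.
Hence σ₀² = 1/0.010214 ≈ 97.9.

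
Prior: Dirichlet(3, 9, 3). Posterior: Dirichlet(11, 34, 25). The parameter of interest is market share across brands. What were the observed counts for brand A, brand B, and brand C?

counts (8, 25, 22)

For a Dirichlet(α) prior with multinomial counts c, the posterior is Dirichlet(α + c) componentwise.
Counts are posterior − prior componentwise: 11−3=8, 34−9=25, 25−3=22.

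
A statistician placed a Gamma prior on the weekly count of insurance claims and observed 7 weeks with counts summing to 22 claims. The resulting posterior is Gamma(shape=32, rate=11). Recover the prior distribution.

Gamma(shape=10, rate=4)

A Gamma(α, β) prior (rate parametrization) on a Poisson rate with n observations summing to S gives posterior Gamma(α+S, β+n).
So α = 32 − 22 = 10 and β = 11 − 7 = 4.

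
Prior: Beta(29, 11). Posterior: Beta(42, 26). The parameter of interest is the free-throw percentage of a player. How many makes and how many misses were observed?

Beta is conjugate to the binomial likelihood: posterior = Beta(a+s, b+f).
So s = 42 − 29 = 13 and f = 26 − 11 = 15.

13 makes and 15 misses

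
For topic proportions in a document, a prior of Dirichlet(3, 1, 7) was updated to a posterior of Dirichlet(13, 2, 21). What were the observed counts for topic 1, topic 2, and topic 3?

counts (10, 1, 14)

For a Dirichlet(α) prior with multinomial counts c, the posterior is Dirichlet(α + c) componentwise.
Counts are posterior − prior componentwise: 13−3=10, 2−1=1, 21−7=14.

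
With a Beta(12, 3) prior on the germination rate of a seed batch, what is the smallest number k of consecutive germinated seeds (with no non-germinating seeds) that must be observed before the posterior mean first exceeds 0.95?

k = 46

After k germinated seeds and 0 non-germinating seeds the posterior is Beta(12+k, 3), with mean (12+k)/(12+3+k).
Set (12+k)/(15+k) > 0.95 and solve: k > (0.95·15 − 12)/(1 − 0.95) = 45.000.
The smallest integer exceeding 45.000 is 46, and checking k=46: (58)/(61) = 0.9508 > 0.95.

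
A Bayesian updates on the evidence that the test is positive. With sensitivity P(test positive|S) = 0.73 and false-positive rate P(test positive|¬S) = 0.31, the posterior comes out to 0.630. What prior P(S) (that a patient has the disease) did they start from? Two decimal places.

P(S) = 0.42

Bayes' rule in odds form gives O(S|E) = O(S)·[P(E|S)/P(E|¬S)], hence O(S) = O(S|E)/LR.
Posterior odds = 0.630/(1−0.630) = 1.7027. LR = 0.73/0.31 = 2.3548.
Prior odds = 1.7027/2.3548 = 0.7231, so P(S) = 0.7231/(1+0.7231) ≈ 0.42.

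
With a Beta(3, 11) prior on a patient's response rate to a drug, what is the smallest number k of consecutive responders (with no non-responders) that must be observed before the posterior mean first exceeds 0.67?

k = 20

After k responders and 0 non-responders the posterior is Beta(3+k, 11), with mean (3+k)/(3+11+k).
Set (3+k)/(14+k) > 0.67 and solve: k > (0.67·14 − 3)/(1 − 0.67) = 19.333.
The smallest integer exceeding 19.333 is 20, and checking k=20: (23)/(34) = 0.6765 > 0.67.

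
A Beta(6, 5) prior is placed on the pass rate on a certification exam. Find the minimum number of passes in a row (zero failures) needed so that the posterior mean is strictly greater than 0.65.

k = 4

After k passes and 0 failures the posterior is Beta(6+k, 5), with mean (6+k)/(6+5+k).
Set (6+k)/(11+k) > 0.65 and solve: k > (0.65·11 − 6)/(1 − 0.65) = 3.286.
The smallest integer exceeding 3.286 is 4, and checking k=4: (10)/(15) = 0.6667 > 0.65.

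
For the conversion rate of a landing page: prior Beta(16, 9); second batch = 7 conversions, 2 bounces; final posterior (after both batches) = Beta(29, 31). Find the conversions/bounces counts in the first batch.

Sequential conjugate updates are equivalent to a single update on the pooled data, so total successes = posterior α − prior α and total failures = posterior β − prior β.
Total across both batches: 29−16=13 conversions, 31−9=22 bounces.
Subtract the second batch: 13−7=6 conversions and 22−2=20 bounces.

6 conversions and 20 bounces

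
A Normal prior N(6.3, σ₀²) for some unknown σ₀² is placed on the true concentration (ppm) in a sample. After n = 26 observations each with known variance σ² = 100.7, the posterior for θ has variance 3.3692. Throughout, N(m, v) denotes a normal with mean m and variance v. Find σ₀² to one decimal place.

For the Normal–Normal model with known σ², precisions add: τ_n = τ₀ + n/σ².
So 1/σ₀² = 1/3.3692 − 26/100.7 = 0.296806 − 0.258193 = 0.038613.
Hence σ₀² = 1/0.038613 ≈ 25.9.

σ₀² = 25.9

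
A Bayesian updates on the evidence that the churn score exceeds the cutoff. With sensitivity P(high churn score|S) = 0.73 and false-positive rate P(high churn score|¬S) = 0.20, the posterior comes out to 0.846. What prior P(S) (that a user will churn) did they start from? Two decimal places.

P(S) = 0.60

Bayes' rule in odds form gives O(S|E) = O(S)·[P(E|S)/P(E|¬S)], hence O(S) = O(S|E)/LR.
Posterior odds = 0.846/(1−0.846) = 5.4935. LR = 0.73/0.20 = 3.6500.
Prior odds = 5.4935/3.6500 = 1.5051, so P(S) = 1.5051/(1+1.5051) ≈ 0.60.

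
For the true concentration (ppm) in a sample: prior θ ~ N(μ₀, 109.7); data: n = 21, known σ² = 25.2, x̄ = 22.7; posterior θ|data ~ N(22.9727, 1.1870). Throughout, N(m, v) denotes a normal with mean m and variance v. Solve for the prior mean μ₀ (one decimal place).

The posterior mean is a precision-weighted average: μ_n = (τ₀μ₀ + τ_data·x̄)/(τ₀+τ_data), with τ₀=1/σ₀² and τ_data=n/σ².
Here τ₀ = 1/109.7 = 0.009116 and τ_data = 21/25.2 = 0.833333, so τ_n = 0.842449.
Rearranging for μ₀: μ₀ = (μ_n·τ_n − τ_data·x̄)/τ₀ = (22.9727·0.842449 − 0.833333·22.7) / 0.009116 = 0.436669/0.009116 ≈ 47.9.

μ₀ = 47.9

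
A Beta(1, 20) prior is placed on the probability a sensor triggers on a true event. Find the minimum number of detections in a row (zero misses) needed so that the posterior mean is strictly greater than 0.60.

k = 30

After k detections and 0 misses the posterior is Beta(1+k, 20), with mean (1+k)/(1+20+k).
Set (1+k)/(21+k) > 0.60 and solve: k > (0.60·21 − 1)/(1 − 0.60) = 29.000.
The smallest integer exceeding 29.000 is 30, and checking k=30: (31)/(51) = 0.6078 > 0.60.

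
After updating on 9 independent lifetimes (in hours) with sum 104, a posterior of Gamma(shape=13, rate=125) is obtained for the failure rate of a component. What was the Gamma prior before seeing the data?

For an exponential likelihood with a Gamma(α, β) prior on the rate, n observations with total T give posterior Gamma(α+n, β+T).
So α = 13 − 9 = 4 and β = 125 − 104 = 21.

Gamma(shape=4, rate=21)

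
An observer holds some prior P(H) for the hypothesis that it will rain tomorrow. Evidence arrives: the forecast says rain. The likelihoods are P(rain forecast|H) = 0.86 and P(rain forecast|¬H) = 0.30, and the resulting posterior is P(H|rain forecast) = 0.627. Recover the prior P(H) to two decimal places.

P(H) = 0.37

In odds form, posterior odds = prior odds × likelihood ratio, so prior odds = posterior odds ÷ LR.
Posterior odds = 0.627/(1−0.627) = 1.6810. LR = 0.86/0.30 = 2.8667.
Prior odds = 1.6810/2.8667 = 0.5864, so P(H) = 0.5864/(1+0.5864) ≈ 0.37.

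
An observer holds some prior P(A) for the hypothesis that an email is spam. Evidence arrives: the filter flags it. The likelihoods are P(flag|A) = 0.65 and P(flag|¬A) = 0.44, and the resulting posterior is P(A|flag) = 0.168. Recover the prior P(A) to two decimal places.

P(A) = 0.12

Bayes' rule in odds form gives O(A|E) = O(A)·[P(E|A)/P(E|¬A)], hence O(A) = O(A|E)/LR.
Posterior odds = 0.168/(1−0.168) = 0.2019. LR = 0.65/0.44 = 1.4773.
Prior odds = 0.2019/1.4773 = 0.1367, so P(A) = 0.1367/(1+0.1367) ≈ 0.12.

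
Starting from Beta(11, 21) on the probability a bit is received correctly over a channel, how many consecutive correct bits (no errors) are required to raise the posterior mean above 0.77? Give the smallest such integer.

k = 60

After k correct bits and 0 errors the posterior is Beta(11+k, 21), with mean (11+k)/(11+21+k).
Set (11+k)/(32+k) > 0.77 and solve: k > (0.77·32 − 11)/(1 − 0.77) = 59.304.
The smallest integer exceeding 59.304 is 60, and checking k=60: (71)/(92) = 0.7717 > 0.77.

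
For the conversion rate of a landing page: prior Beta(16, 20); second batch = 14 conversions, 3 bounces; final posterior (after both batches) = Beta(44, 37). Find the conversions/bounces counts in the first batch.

Because Beta–binomial updating is additive in the counts, the combined data contributed (α_post−α_prior, β_post−β_prior) successes and failures.
Total across both batches: 44−16=28 conversions, 37−20=17 bounces.
Subtract the second batch: 28−14=14 conversions and 17−3=14 bounces.

14 conversions and 14 bounces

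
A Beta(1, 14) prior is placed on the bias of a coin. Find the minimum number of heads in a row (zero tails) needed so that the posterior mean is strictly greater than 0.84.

k = 73

After k heads and 0 tails the posterior is Beta(1+k, 14), with mean (1+k)/(1+14+k).
Set (1+k)/(15+k) > 0.84 and solve: k > (0.84·15 − 1)/(1 − 0.84) = 72.500.
The smallest integer exceeding 72.500 is 73.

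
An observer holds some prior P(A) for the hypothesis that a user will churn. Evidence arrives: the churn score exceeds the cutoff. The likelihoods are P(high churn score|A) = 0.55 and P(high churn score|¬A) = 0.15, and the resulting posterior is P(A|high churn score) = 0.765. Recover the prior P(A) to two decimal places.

P(A) = 0.47

In odds form, posterior odds = prior odds × likelihood ratio, so prior odds = posterior odds ÷ LR.
Posterior odds = 0.765/(1−0.765) = 3.2553. LR = 0.55/0.15 = 3.6667.
Prior odds = 3.2553/3.6667 = 0.8878, so P(A) = 0.8878/(1+0.8878) ≈ 0.47.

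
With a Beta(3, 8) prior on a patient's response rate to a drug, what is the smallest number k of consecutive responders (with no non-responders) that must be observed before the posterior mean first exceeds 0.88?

After k responders and 0 non-responders the posterior is Beta(3+k, 8), with mean (3+k)/(3+8+k).
Set (3+k)/(11+k) > 0.88 and solve: k > (0.88·11 − 3)/(1 − 0.88) = 55.667.
The smallest integer exceeding 55.667 is 56, and checking k=56: (59)/(67) = 0.8806 > 0.88.

k = 56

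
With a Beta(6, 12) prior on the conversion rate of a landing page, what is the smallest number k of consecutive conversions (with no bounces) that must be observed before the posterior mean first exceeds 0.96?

After k conversions and 0 bounces the posterior is Beta(6+k, 12), with mean (6+k)/(6+12+k).
Set (6+k)/(18+k) > 0.96 and solve: k > (0.96·18 − 6)/(1 − 0.96) = 282.000.
The smallest integer exceeding 282.000 is 283, and checking k=283: (289)/(301) = 0.9601 > 0.96.

k = 283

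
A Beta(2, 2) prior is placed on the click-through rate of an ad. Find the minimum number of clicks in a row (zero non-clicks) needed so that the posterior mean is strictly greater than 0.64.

k = 2

After k clicks and 0 non-clicks the posterior is Beta(2+k, 2), with mean (2+k)/(2+2+k).
Set (2+k)/(4+k) > 0.64 and solve: k > (0.64·4 − 2)/(1 − 0.64) = 1.556.
The smallest integer exceeding 1.556 is 2, and checking k=2: (4)/(6) = 0.6667 > 0.64.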